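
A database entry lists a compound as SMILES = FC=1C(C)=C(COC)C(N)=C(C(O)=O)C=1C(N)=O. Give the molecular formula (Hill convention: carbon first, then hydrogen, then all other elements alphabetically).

Walk through each heavy atom and fill implicit hydrogens from standard valence (C 4, N 3, O 2, S 2, halogen 1):
  atom 1: F (halogen, monovalent) → 0 H
  atom 2: C, bond orders sum to 4 (valence 4) → 0 H
  atom 3: C, bond orders sum to 4 (valence 4) → 0 H
  atom 4: C, bond orders sum to 1 (valence 4) → 3 H
  atom 5: C, bond orders sum to 4 (valence 4) → 0 H
  atom 6: C, bond orders sum to 2 (valence 4) → 2 H
  atom 7: O, bond orders sum to 2 (valence 2) → 0 H
  atom 8: C, bond orders sum to 1 (valence 4) → 3 H
  atom 9: C, bond orders sum to 4 (valence 4) → 0 H
  atom 10: N, bond orders sum to 1 (valence 3) → 2 H
  atom 11: C, bond orders sum to 4 (valence 4) → 0 H
  atom 12: C, bond orders sum to 4 (valence 4) → 0 H
  atom 13: O, bond orders sum to 1 (valence 2) → 1 H
  atom 14: O, bond orders sum to 2 (valence 2) → 0 H
  atom 15: C, bond orders sum to 4 (valence 4) → 0 H
  atom 16: C, bond orders sum to 4 (valence 4) → 0 H
  atom 17: N, bond orders sum to 1 (valence 3) → 2 H
  atom 18: O, bond orders sum to 2 (valence 2) → 0 H
Totals → C:11, H:13, F:1, N:2, O:4.

C11H13FN2O4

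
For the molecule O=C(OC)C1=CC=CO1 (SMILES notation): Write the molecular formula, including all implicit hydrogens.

C6H6O3

Walk through each heavy atom and fill implicit hydrogens from standard valence (C 4, N 3, O 2, S 2, halogen 1):
  atom 1: O, bond orders sum to 2 (valence 2) → 0 H
  atom 2: C, bond orders sum to 4 (valence 4) → 0 H
  atom 3: O, bond orders sum to 2 (valence 2) → 0 H
  atom 4: C, bond orders sum to 1 (valence 4) → 3 H
  atom 5: C, bond orders sum to 4 (valence 4) → 0 H
  atom 6: C, bond orders sum to 3 (valence 4) → 1 H
  atom 7: C, bond orders sum to 3 (valence 4) → 1 H
  atom 8: C, bond orders sum to 3 (valence 4) → 1 H
  atom 9: O, bond orders sum to 2 (valence 2) → 0 H
Totals → C:6, H:6, O:3.
In Hill order: C6H6O3.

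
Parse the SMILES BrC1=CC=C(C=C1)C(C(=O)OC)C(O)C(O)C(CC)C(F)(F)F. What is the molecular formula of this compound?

Walk through each heavy atom and fill implicit hydrogens from standard valence (C 4, N 3, O 2, S 2, halogen 1):
  atom 1: Br (halogen, monovalent) → 0 H
  atom 2: C, bond orders sum to 4 (valence 4) → 0 H
  atom 3: C, bond orders sum to 3 (valence 4) → 1 H
  atom 4: C, bond orders sum to 3 (valence 4) → 1 H
  atom 5: C, bond orders sum to 4 (valence 4) → 0 H
  atom 6: C, bond orders sum to 3 (valence 4) → 1 H
  atom 7: C, bond orders sum to 3 (valence 4) → 1 H
  atom 8: C, bond orders sum to 3 (valence 4) → 1 H
  atom 9: C, bond orders sum to 4 (valence 4) → 0 H
  atom 10: O, bond orders sum to 2 (valence 2) → 0 H
  atom 11: O, bond orders sum to 2 (valence 2) → 0 H
  atom 12: C, bond orders sum to 1 (valence 4) → 3 H
  atom 13: C, bond orders sum to 3 (valence 4) → 1 H
  atom 14: O, bond orders sum to 1 (valence 2) → 1 H
  atom 15: C, bond orders sum to 3 (valence 4) → 1 H
  atom 16: O, bond orders sum to 1 (valence 2) → 1 H
  atom 17: C, bond orders sum to 3 (valence 4) → 1 H
  atom 18: C, bond orders sum to 2 (valence 4) → 2 H
  atom 19: C, bond orders sum to 1 (valence 4) → 3 H
  atom 20: C, bond orders sum to 4 (valence 4) → 0 H
  atom 21: F (halogen, monovalent) → 0 H
  atom 22: F (halogen, monovalent) → 0 H
  atom 23: F (halogen, monovalent) → 0 H
Totals → C:15, H:18, Br:1, F:3, O:4.
In Hill order: C15H18BrF3O4.

C15H18BrF3O4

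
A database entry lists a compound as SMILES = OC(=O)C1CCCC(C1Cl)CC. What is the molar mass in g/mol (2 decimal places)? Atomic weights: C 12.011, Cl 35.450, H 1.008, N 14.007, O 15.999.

190.67 g/mol

First, the molecular formula is C9H15ClO2 (counting implicit H from valence).
  C: 9 × 12.011 = 108.099
  Cl: 1 × 35.450 = 35.450
  H: 15 × 1.008 = 15.120
  O: 2 × 15.999 = 31.998
Sum: 9×12.011 + 1×35.450 + 15×1.008 + 2×15.999 = 190.667 → 190.67 g/mol.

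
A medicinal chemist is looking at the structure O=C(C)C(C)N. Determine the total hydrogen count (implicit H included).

Walk through each heavy atom and fill implicit hydrogens from standard valence (C 4, N 3, O 2, S 2, halogen 1):
  atom 1: O, bond orders sum to 2 (valence 2) → 0 H
  atom 2: C, bond orders sum to 4 (valence 4) → 0 H
  atom 3: C, bond orders sum to 1 (valence 4) → 3 H
  atom 4: C, bond orders sum to 3 (valence 4) → 1 H
  atom 5: C, bond orders sum to 1 (valence 4) → 3 H
  atom 6: N, bond orders sum to 1 (valence 3) → 2 H
Total hydrogens: 9.

9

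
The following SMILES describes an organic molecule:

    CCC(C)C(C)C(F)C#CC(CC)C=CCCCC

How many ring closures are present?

In SMILES, each pair of matching ring-closure digits denotes one ring-closing bond; the number of such bonds equals the number of independent rings.
Ring-closure bonds here: 0.

0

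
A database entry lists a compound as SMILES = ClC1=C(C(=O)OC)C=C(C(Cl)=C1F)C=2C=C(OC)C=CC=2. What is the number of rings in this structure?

In SMILES, each pair of matching ring-closure digits denotes one ring-closing bond; the number of such bonds equals the number of independent rings.
Ring-closure bonds here: 2.

2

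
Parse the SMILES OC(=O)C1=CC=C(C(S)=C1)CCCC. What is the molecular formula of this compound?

C11H14O2S

Walk through each heavy atom and fill implicit hydrogens from standard valence (C 4, N 3, O 2, S 2, halogen 1):
  atom 1: O, bond orders sum to 1 (valence 2) → 1 H
  atom 2: C, bond orders sum to 4 (valence 4) → 0 H
  atom 3: O, bond orders sum to 2 (valence 2) → 0 H
  atom 4: C, bond orders sum to 4 (valence 4) → 0 H
  atom 5: C, bond orders sum to 3 (valence 4) → 1 H
  atom 6: C, bond orders sum to 3 (valence 4) → 1 H
  atom 7: C, bond orders sum to 4 (valence 4) → 0 H
  atom 8: C, bond orders sum to 4 (valence 4) → 0 H
  atom 9: S, bond orders sum to 1 (valence 2) → 1 H
  atom 10: C, bond orders sum to 3 (valence 4) → 1 H
  atom 11: C, bond orders sum to 2 (valence 4) → 2 H
  atom 12: C, bond orders sum to 2 (valence 4) → 2 H
  atom 13: C, bond orders sum to 2 (valence 4) → 2 H
  atom 14: C, bond orders sum to 1 (valence 4) → 3 H
Totals → C:11, H:14, O:2, S:1.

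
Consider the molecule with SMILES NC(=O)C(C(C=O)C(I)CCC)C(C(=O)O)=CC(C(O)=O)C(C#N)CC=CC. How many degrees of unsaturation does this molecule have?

Molecular formula: C19H25IN2O6.
DoU = (2C + 2 + N − H − X) / 2, where X is the halogen count and O/S are ignored.
    = (2·19 + 2 + 2 − 25 − 1) / 2 = 16 / 2 = 8.

8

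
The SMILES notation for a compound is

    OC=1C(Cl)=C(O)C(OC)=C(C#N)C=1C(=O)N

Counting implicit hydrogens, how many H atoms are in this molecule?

Walk through each heavy atom and fill implicit hydrogens from standard valence (C 4, N 3, O 2, S 2, halogen 1):
  atom 1: O, bond orders sum to 1 (valence 2) → 1 H
  atom 2: C, bond orders sum to 4 (valence 4) → 0 H
  atom 3: C, bond orders sum to 4 (valence 4) → 0 H
  atom 4: Cl (halogen, monovalent) → 0 H
  atom 5: C, bond orders sum to 4 (valence 4) → 0 H
  atom 6: O, bond orders sum to 1 (valence 2) → 1 H
  atom 7: C, bond orders sum to 4 (valence 4) → 0 H
  atom 8: O, bond orders sum to 2 (valence 2) → 0 H
  atom 9: C, bond orders sum to 1 (valence 4) → 3 H
  atom 10: C, bond orders sum to 4 (valence 4) → 0 H
  atom 11: C, bond orders sum to 4 (valence 4) → 0 H
  atom 12: N, bond orders sum to 3 (valence 3) → 0 H
  atom 13: C, bond orders sum to 4 (valence 4) → 0 H
  atom 14: C, bond orders sum to 4 (valence 4) → 0 H
  atom 15: O, bond orders sum to 2 (valence 2) → 0 H
  atom 16: N, bond orders sum to 1 (valence 3) → 2 H
Total hydrogens: 7.

7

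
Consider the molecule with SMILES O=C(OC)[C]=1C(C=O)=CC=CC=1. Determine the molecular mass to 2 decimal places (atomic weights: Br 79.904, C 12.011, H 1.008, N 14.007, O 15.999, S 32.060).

First, the molecular formula is C9H8O3 (counting implicit H from valence).
  C: 9 × 12.011 = 108.099
  H: 8 × 1.008 = 8.064
  O: 3 × 15.999 = 47.997
Sum: 9×12.011 + 8×1.008 + 3×15.999 = 164.160 → 164.16 g/mol.

164.16 g/mol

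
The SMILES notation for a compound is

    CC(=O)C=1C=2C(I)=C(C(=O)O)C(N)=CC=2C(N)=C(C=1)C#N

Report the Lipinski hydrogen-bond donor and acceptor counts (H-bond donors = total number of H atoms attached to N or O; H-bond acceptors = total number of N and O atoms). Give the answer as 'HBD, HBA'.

Donors: find every N or O and count the H atoms it carries.
  atom 3 (O): bond orders sum to 2 → 0 H
  atom 10 (O): bond orders sum to 2 → 0 H
  atom 11 (O): bond orders sum to 1 → 1 H
  atom 13 (N): bond orders sum to 1 → 2 H
  atom 17 (N): bond orders sum to 1 → 2 H
  atom 21 (N): bond orders sum to 3 → 0 H
Lipinski HBD = 5.
Acceptors: N atoms = 3, O atoms = 3 → HBA = 6.

5, 6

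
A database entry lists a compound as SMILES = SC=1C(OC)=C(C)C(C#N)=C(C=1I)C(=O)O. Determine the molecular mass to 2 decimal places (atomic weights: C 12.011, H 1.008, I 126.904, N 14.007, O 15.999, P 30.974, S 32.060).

First, the molecular formula is C10H8INO3S (counting implicit H from valence).
  C: 10 × 12.011 = 120.110
  H: 8 × 1.008 = 8.064
  I: 1 × 126.904 = 126.904
  N: 1 × 14.007 = 14.007
  O: 3 × 15.999 = 47.997
  S: 1 × 32.060 = 32.060
Sum: 10×12.011 + 8×1.008 + 1×126.904 + 1×14.007 + 3×15.999 + 1×32.060 = 349.142 → 349.14 g/mol.

349.14 g/mol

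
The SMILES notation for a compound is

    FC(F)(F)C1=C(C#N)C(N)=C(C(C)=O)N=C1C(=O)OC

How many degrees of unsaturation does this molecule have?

8

Degree of unsaturation = (number of rings) + (number of π bonds).
Ring closures in the SMILES: 1.
π bonds: 5 double bonds (each 1 DoU), 1 triple bond (each 2 DoU) → 7 DoU from unsaturation.
Total DoU = 1 + 7 = 8.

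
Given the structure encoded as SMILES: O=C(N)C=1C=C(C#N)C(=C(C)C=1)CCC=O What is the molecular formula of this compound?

C12H12N2O2

Walk through each heavy atom and fill implicit hydrogens from standard valence (C 4, N 3, O 2, S 2, halogen 1):
  atom 1: O, bond orders sum to 2 (valence 2) → 0 H
  atom 2: C, bond orders sum to 4 (valence 4) → 0 H
  atom 3: N, bond orders sum to 1 (valence 3) → 2 H
  atom 4: C, bond orders sum to 4 (valence 4) → 0 H
  atom 5: C, bond orders sum to 3 (valence 4) → 1 H
  atom 6: C, bond orders sum to 4 (valence 4) → 0 H
  atom 7: C, bond orders sum to 4 (valence 4) → 0 H
  atom 8: N, bond orders sum to 3 (valence 3) → 0 H
  atom 9: C, bond orders sum to 4 (valence 4) → 0 H
  atom 10: C, bond orders sum to 4 (valence 4) → 0 H
  atom 11: C, bond orders sum to 1 (valence 4) → 3 H
  atom 12: C, bond orders sum to 3 (valence 4) → 1 H
  atom 13: C, bond orders sum to 2 (valence 4) → 2 H
  atom 14: C, bond orders sum to 2 (valence 4) → 2 H
  atom 15: C, bond orders sum to 3 (valence 4) → 1 H
  atom 16: O, bond orders sum to 2 (valence 2) → 0 H
Totals → C:12, H:12, N:2, O:2.
In Hill order: C12H12N2O2.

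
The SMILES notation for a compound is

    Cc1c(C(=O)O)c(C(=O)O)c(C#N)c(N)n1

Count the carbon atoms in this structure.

Count every carbon token in the SMILES (each C, including those in ring-closure positions and inside branches).
Carbon count: 9.

9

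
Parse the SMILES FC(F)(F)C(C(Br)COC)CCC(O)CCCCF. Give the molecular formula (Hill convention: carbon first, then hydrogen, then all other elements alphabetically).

C12H21BrF4O2

Walk through each heavy atom and fill implicit hydrogens from standard valence (C 4, N 3, O 2, S 2, halogen 1):
  atom 1: F (halogen, monovalent) → 0 H
  atom 2: C, bond orders sum to 4 (valence 4) → 0 H
  atom 3: F (halogen, monovalent) → 0 H
  atom 4: F (halogen, monovalent) → 0 H
  atom 5: C, bond orders sum to 3 (valence 4) → 1 H
  atom 6: C, bond orders sum to 3 (valence 4) → 1 H
  atom 7: Br (halogen, monovalent) → 0 H
  atom 8: C, bond orders sum to 2 (valence 4) → 2 H
  atom 9: O, bond orders sum to 2 (valence 2) → 0 H
  atom 10: C, bond orders sum to 1 (valence 4) → 3 H
  atom 11: C, bond orders sum to 2 (valence 4) → 2 H
  atom 12: C, bond orders sum to 2 (valence 4) → 2 H
  atom 13: C, bond orders sum to 3 (valence 4) → 1 H
  atom 14: O, bond orders sum to 1 (valence 2) → 1 H
  atom 15: C, bond orders sum to 2 (valence 4) → 2 H
  atom 16: C, bond orders sum to 2 (valence 4) → 2 H
  atom 17: C, bond orders sum to 2 (valence 4) → 2 H
  atom 18: C, bond orders sum to 2 (valence 4) → 2 H
  atom 19: F (halogen, monovalent) → 0 H
Totals → C:12, H:21, Br:1, F:4, O:2.
In Hill order: C12H21BrF4O2.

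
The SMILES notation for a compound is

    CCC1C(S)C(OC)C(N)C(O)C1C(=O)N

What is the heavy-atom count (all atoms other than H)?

Every atom symbol written in the SMILES (organic subset) is one heavy atom; implicit H are not written.
Heavy atoms by element → C:10, N:2, O:3, S:1.
Total: 16.

16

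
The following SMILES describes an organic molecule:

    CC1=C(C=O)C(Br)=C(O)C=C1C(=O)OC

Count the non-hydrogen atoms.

15

Every atom symbol written in the SMILES (organic subset) is one heavy atom; implicit H are not written.
Heavy atoms by element → Br:1, C:10, O:4.
Total: 15.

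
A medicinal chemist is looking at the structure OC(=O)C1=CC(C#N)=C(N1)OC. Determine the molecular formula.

Walk through each heavy atom and fill implicit hydrogens from standard valence (C 4, N 3, O 2, S 2, halogen 1):
  atom 1: O, bond orders sum to 1 (valence 2) → 1 H
  atom 2: C, bond orders sum to 4 (valence 4) → 0 H
  atom 3: O, bond orders sum to 2 (valence 2) → 0 H
  atom 4: C, bond orders sum to 4 (valence 4) → 0 H
  atom 5: C, bond orders sum to 3 (valence 4) → 1 H
  atom 6: C, bond orders sum to 4 (valence 4) → 0 H
  atom 7: C, bond orders sum to 4 (valence 4) → 0 H
  atom 8: N, bond orders sum to 3 (valence 3) → 0 H
  atom 9: C, bond orders sum to 4 (valence 4) → 0 H
  atom 10: N, bond orders sum to 2 (valence 3) → 1 H
  atom 11: O, bond orders sum to 2 (valence 2) → 0 H
  atom 12: C, bond orders sum to 1 (valence 4) → 3 H
Totals → C:7, H:6, N:2, O:3.
In Hill order: C7H6N2O3.

C7H6N2O3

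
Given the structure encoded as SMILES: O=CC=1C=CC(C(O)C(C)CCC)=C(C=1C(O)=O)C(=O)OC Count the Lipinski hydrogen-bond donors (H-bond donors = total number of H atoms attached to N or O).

2

Donors: find every N or O and count the H atoms it carries.
  atom 1 (O): bond orders sum to 2 → 0 H
  atom 8 (O): bond orders sum to 1 → 1 H
  atom 17 (O): bond orders sum to 1 → 1 H
  atom 18 (O): bond orders sum to 2 → 0 H
  atom 20 (O): bond orders sum to 2 → 0 H
  atom 21 (O): bond orders sum to 2 → 0 H
Lipinski HBD = 2.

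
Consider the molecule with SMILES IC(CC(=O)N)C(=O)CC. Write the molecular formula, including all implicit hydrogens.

C6H10INO2

Walk through each heavy atom and fill implicit hydrogens from standard valence (C 4, N 3, O 2, S 2, halogen 1):
  atom 1: I (halogen, monovalent) → 0 H
  atom 2: C, bond orders sum to 3 (valence 4) → 1 H
  atom 3: C, bond orders sum to 2 (valence 4) → 2 H
  atom 4: C, bond orders sum to 4 (valence 4) → 0 H
  atom 5: O, bond orders sum to 2 (valence 2) → 0 H
  atom 6: N, bond orders sum to 1 (valence 3) → 2 H
  atom 7: C, bond orders sum to 4 (valence 4) → 0 H
  atom 8: O, bond orders sum to 2 (valence 2) → 0 H
  atom 9: C, bond orders sum to 2 (valence 4) → 2 H
  atom 10: C, bond orders sum to 1 (valence 4) → 3 H
Totals → C:6, H:10, I:1, N:1, O:2.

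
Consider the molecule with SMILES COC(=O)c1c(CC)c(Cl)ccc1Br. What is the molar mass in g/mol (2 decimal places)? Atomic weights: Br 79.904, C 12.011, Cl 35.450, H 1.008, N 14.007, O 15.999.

277.54 g/mol

First, the molecular formula is C10H10BrClO2 (counting implicit H from valence).
  Br: 1 × 79.904 = 79.904
  C: 10 × 12.011 = 120.110
  Cl: 1 × 35.450 = 35.450
  H: 10 × 1.008 = 10.080
  O: 2 × 15.999 = 31.998
Sum: 1×79.904 + 10×12.011 + 1×35.450 + 10×1.008 + 2×15.999 = 277.542 → 277.54 g/mol.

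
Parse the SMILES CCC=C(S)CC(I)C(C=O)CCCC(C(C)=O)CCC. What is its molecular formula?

C17H29IO2S

Walk through each heavy atom and fill implicit hydrogens from standard valence (C 4, N 3, O 2, S 2, halogen 1):
  atom 1: C, bond orders sum to 1 (valence 4) → 3 H
  atom 2: C, bond orders sum to 2 (valence 4) → 2 H
  atom 3: C, bond orders sum to 3 (valence 4) → 1 H
  atom 4: C, bond orders sum to 4 (valence 4) → 0 H
  atom 5: S, bond orders sum to 1 (valence 2) → 1 H
  atom 6: C, bond orders sum to 2 (valence 4) → 2 H
  atom 7: C, bond orders sum to 3 (valence 4) → 1 H
  atom 8: I (halogen, monovalent) → 0 H
  atom 9: C, bond orders sum to 3 (valence 4) → 1 H
  atom 10: C, bond orders sum to 3 (valence 4) → 1 H
  atom 11: O, bond orders sum to 2 (valence 2) → 0 H
  atom 12: C, bond orders sum to 2 (valence 4) → 2 H
  atom 13: C, bond orders sum to 2 (valence 4) → 2 H
  atom 14: C, bond orders sum to 2 (valence 4) → 2 H
  atom 15: C, bond orders sum to 3 (valence 4) → 1 H
  atom 16: C, bond orders sum to 4 (valence 4) → 0 H
  atom 17: C, bond orders sum to 1 (valence 4) → 3 H
  atom 18: O, bond orders sum to 2 (valence 2) → 0 H
  atom 19: C, bond orders sum to 2 (valence 4) → 2 H
  atom 20: C, bond orders sum to 2 (valence 4) → 2 H
  atom 21: C, bond orders sum to 1 (valence 4) → 3 H
Totals → C:17, H:29, I:1, O:2, S:1.
In Hill order: C17H29IO2S.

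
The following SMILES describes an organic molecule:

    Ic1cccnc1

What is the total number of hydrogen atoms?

Walk through each heavy atom and fill implicit hydrogens from standard valence (C 4, N 3, O 2, S 2, halogen 1); for lowercase aromatic atoms, an aromatic c carries 1 H when it has two neighbours and 0 H with three, and aromatic n carries 0 H:
  atom 1: I (halogen, monovalent) → 0 H
  atom 2: aromatic c, 3 neighbours → 0 H
  atom 3: aromatic c, 2 neighbours → 1 H
  atom 4: aromatic c, 2 neighbours → 1 H
  atom 5: aromatic c, 2 neighbours → 1 H
  atom 6: aromatic n, 2 neighbours → 0 H
  atom 7: aromatic c, 2 neighbours → 1 H
Total hydrogens: 4.

4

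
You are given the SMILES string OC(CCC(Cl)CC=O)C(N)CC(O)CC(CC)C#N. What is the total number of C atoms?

14

Count every carbon token in the SMILES (each C, including those in ring-closure positions and inside branches).
Carbon count: 14.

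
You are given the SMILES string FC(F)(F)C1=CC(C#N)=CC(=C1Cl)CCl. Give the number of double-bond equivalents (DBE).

Degree of unsaturation = (number of rings) + (number of π bonds).
Ring closures in the SMILES: 1.
π bonds: 3 double bonds (each 1 DoU), 1 triple bond (each 2 DoU) → 5 DoU from unsaturation.
Total DoU = 1 + 5 = 6.

6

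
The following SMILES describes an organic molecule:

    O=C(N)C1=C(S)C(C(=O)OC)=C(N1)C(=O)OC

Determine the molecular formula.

C9H10N2O5S

Walk through each heavy atom and fill implicit hydrogens from standard valence (C 4, N 3, O 2, S 2, halogen 1):
  atom 1: O, bond orders sum to 2 (valence 2) → 0 H
  atom 2: C, bond orders sum to 4 (valence 4) → 0 H
  atom 3: N, bond orders sum to 1 (valence 3) → 2 H
  atom 4: C, bond orders sum to 4 (valence 4) → 0 H
  atom 5: C, bond orders sum to 4 (valence 4) → 0 H
  atom 6: S, bond orders sum to 1 (valence 2) → 1 H
  atom 7: C, bond orders sum to 4 (valence 4) → 0 H
  atom 8: C, bond orders sum to 4 (valence 4) → 0 H
  atom 9: O, bond orders sum to 2 (valence 2) → 0 H
  atom 10: O, bond orders sum to 2 (valence 2) → 0 H
  atom 11: C, bond orders sum to 1 (valence 4) → 3 H
  atom 12: C, bond orders sum to 4 (valence 4) → 0 H
  atom 13: N, bond orders sum to 2 (valence 3) → 1 H
  atom 14: C, bond orders sum to 4 (valence 4) → 0 H
  atom 15: O, bond orders sum to 2 (valence 2) → 0 H
  atom 16: O, bond orders sum to 2 (valence 2) → 0 H
  atom 17: C, bond orders sum to 1 (valence 4) → 3 H
Totals → C:9, H:10, N:2, O:5, S:1.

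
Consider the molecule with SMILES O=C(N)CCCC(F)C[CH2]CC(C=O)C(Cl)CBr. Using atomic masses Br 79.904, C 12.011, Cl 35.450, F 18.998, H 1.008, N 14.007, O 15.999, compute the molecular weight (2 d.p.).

First, the molecular formula is C12H20BrClFNO2 (counting implicit H from valence).
  Br: 1 × 79.904 = 79.904
  C: 12 × 12.011 = 144.132
  Cl: 1 × 35.450 = 35.450
  F: 1 × 18.998 = 18.998
  H: 20 × 1.008 = 20.160
  N: 1 × 14.007 = 14.007
  O: 2 × 15.999 = 31.998
Sum: 1×79.904 + 12×12.011 + 1×35.450 + 1×18.998 + 20×1.008 + 1×14.007 + 2×15.999 = 344.649 → 344.65 g/mol.

344.65 g/mol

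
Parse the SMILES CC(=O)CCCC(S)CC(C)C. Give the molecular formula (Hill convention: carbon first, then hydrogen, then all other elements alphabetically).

Walk through each heavy atom and fill implicit hydrogens from standard valence (C 4, N 3, O 2, S 2, halogen 1):
  atom 1: C, bond orders sum to 1 (valence 4) → 3 H
  atom 2: C, bond orders sum to 4 (valence 4) → 0 H
  atom 3: O, bond orders sum to 2 (valence 2) → 0 H
  atom 4: C, bond orders sum to 2 (valence 4) → 2 H
  atom 5: C, bond orders sum to 2 (valence 4) → 2 H
  atom 6: C, bond orders sum to 2 (valence 4) → 2 H
  atom 7: C, bond orders sum to 3 (valence 4) → 1 H
  atom 8: S, bond orders sum to 1 (valence 2) → 1 H
  atom 9: C, bond orders sum to 2 (valence 4) → 2 H
  atom 10: C, bond orders sum to 3 (valence 4) → 1 H
  atom 11: C, bond orders sum to 1 (valence 4) → 3 H
  atom 12: C, bond orders sum to 1 (valence 4) → 3 H
Totals → C:10, H:20, O:1, S:1.

C10H20OS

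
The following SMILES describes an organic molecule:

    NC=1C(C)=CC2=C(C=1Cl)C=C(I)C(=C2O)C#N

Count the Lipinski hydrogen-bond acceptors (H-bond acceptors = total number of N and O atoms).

N atoms: 2; O atoms: 1.
Lipinski HBA = 2 + 1 = 3.

3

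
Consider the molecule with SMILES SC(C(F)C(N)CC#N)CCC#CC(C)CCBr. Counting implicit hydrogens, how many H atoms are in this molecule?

20

Walk through each heavy atom and fill implicit hydrogens from standard valence (C 4, N 3, O 2, S 2, halogen 1):
  atom 1: S, bond orders sum to 1 (valence 2) → 1 H
  atom 2: C, bond orders sum to 3 (valence 4) → 1 H
  atom 3: C, bond orders sum to 3 (valence 4) → 1 H
  atom 4: F (halogen, monovalent) → 0 H
  atom 5: C, bond orders sum to 3 (valence 4) → 1 H
  atom 6: N, bond orders sum to 1 (valence 3) → 2 H
  atom 7: C, bond orders sum to 2 (valence 4) → 2 H
  atom 8: C, bond orders sum to 4 (valence 4) → 0 H
  atom 9: N, bond orders sum to 3 (valence 3) → 0 H
  atom 10: C, bond orders sum to 2 (valence 4) → 2 H
  atom 11: C, bond orders sum to 2 (valence 4) → 2 H
  atom 12: C, bond orders sum to 4 (valence 4) → 0 H
  atom 13: C, bond orders sum to 4 (valence 4) → 0 H
  atom 14: C, bond orders sum to 3 (valence 4) → 1 H
  atom 15: C, bond orders sum to 1 (valence 4) → 3 H
  atom 16: C, bond orders sum to 2 (valence 4) → 2 H
  atom 17: C, bond orders sum to 2 (valence 4) → 2 H
  atom 18: Br (halogen, monovalent) → 0 H
Total hydrogens: 20.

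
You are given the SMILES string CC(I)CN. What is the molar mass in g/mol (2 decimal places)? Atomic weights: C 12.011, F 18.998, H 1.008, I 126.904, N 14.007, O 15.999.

185.01 g/mol

First, the molecular formula is C3H8IN (counting implicit H from valence).
  C: 3 × 12.011 = 36.033
  H: 8 × 1.008 = 8.064
  I: 1 × 126.904 = 126.904
  N: 1 × 14.007 = 14.007
Sum: 3×12.011 + 8×1.008 + 1×126.904 + 1×14.007 = 185.008 → 185.01 g/mol.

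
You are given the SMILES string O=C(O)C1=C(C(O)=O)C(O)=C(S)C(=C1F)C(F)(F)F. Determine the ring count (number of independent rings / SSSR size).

1

In SMILES, each pair of matching ring-closure digits denotes one ring-closing bond; the number of such bonds equals the number of independent rings.
Ring-closure bonds here: 1.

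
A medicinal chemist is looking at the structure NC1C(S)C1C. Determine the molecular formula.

Walk through each heavy atom and fill implicit hydrogens from standard valence (C 4, N 3, O 2, S 2, halogen 1):
  atom 1: N, bond orders sum to 1 (valence 3) → 2 H
  atom 2: C, bond orders sum to 3 (valence 4) → 1 H
  atom 3: C, bond orders sum to 3 (valence 4) → 1 H
  atom 4: S, bond orders sum to 1 (valence 2) → 1 H
  atom 5: C, bond orders sum to 3 (valence 4) → 1 H
  atom 6: C, bond orders sum to 1 (valence 4) → 3 H
Totals → C:4, H:9, N:1, S:1.

C4H9NS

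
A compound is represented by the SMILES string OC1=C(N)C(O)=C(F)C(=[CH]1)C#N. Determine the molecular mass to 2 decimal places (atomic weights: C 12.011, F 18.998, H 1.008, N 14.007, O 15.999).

First, the molecular formula is C7H5FN2O2 (counting implicit H from valence).
  C: 7 × 12.011 = 84.077
  F: 1 × 18.998 = 18.998
  H: 5 × 1.008 = 5.040
  N: 2 × 14.007 = 28.014
  O: 2 × 15.999 = 31.998
Sum: 7×12.011 + 1×18.998 + 5×1.008 + 2×14.007 + 2×15.999 = 168.127 → 168.13 g/mol.

168.13 g/mol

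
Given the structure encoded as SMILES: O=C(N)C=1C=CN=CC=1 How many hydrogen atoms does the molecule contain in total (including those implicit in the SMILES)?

6

Walk through each heavy atom and fill implicit hydrogens from standard valence (C 4, N 3, O 2, S 2, halogen 1):
  atom 1: O, bond orders sum to 2 (valence 2) → 0 H
  atom 2: C, bond orders sum to 4 (valence 4) → 0 H
  atom 3: N, bond orders sum to 1 (valence 3) → 2 H
  atom 4: C, bond orders sum to 4 (valence 4) → 0 H
  atom 5: C, bond orders sum to 3 (valence 4) → 1 H
  atom 6: C, bond orders sum to 3 (valence 4) → 1 H
  atom 7: N, bond orders sum to 3 (valence 3) → 0 H
  atom 8: C, bond orders sum to 3 (valence 4) → 1 H
  atom 9: C, bond orders sum to 3 (valence 4) → 1 H
Total hydrogens: 6.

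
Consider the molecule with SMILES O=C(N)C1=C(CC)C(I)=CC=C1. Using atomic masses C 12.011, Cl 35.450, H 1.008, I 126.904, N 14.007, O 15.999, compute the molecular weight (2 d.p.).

First, the molecular formula is C9H10INO (counting implicit H from valence).
  C: 9 × 12.011 = 108.099
  H: 10 × 1.008 = 10.080
  I: 1 × 126.904 = 126.904
  N: 1 × 14.007 = 14.007
  O: 1 × 15.999 = 15.999
Sum: 9×12.011 + 10×1.008 + 1×126.904 + 1×14.007 + 1×15.999 = 275.089 → 275.09 g/mol.

275.09 g/mol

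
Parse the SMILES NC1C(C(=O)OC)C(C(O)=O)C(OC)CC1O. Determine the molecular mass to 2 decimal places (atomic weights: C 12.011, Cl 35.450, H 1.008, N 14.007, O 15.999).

First, the molecular formula is C10H17NO6 (counting implicit H from valence).
  C: 10 × 12.011 = 120.110
  H: 17 × 1.008 = 17.136
  N: 1 × 14.007 = 14.007
  O: 6 × 15.999 = 95.994
Sum: 10×12.011 + 17×1.008 + 1×14.007 + 6×15.999 = 247.247 → 247.25 g/mol.

247.25 g/mol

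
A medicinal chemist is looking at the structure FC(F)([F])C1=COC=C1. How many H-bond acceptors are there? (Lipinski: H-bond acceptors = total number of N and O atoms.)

N atoms: 0; O atoms: 1.
Lipinski HBA = 0 + 1 = 1.

1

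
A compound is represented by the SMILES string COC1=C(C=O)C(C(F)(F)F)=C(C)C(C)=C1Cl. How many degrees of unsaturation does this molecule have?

Degree of unsaturation = (number of rings) + (number of π bonds).
Ring closures in the SMILES: 1.
π bonds: 4 double bonds (each 1 DoU) → 4 DoU from unsaturation.
Total DoU = 1 + 4 = 5.

5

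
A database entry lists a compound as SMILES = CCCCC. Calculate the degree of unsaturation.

Molecular formula: C5H12.
DoU = (2C + 2 + N − H − X) / 2, where X is the halogen count and O/S are ignored.
    = (2·5 + 2 + 0 − 12 − 0) / 2 = 0 / 2 = 0.

0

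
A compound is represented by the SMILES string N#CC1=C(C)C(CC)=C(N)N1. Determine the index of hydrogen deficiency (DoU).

5

Degree of unsaturation = (number of rings) + (number of π bonds).
Ring closures in the SMILES: 1.
π bonds: 2 double bonds (each 1 DoU), 1 triple bond (each 2 DoU) → 4 DoU from unsaturation.
Total DoU = 1 + 4 = 5.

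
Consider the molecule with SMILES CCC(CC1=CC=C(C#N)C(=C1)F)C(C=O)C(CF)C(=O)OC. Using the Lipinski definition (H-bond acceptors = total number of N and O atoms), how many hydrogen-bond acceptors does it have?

N atoms: 1; O atoms: 3.
Lipinski HBA = 1 + 3 = 4.

4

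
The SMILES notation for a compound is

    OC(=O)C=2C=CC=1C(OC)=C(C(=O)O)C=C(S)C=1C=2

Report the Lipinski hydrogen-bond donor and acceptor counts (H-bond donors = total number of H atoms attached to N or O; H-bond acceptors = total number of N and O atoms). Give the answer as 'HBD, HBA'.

2, 5

Donors: find every N or O and count the H atoms it carries.
  atom 1 (O): bond orders sum to 1 → 1 H
  atom 3 (O): bond orders sum to 2 → 0 H
  atom 9 (O): bond orders sum to 2 → 0 H
  atom 13 (O): bond orders sum to 2 → 0 H
  atom 14 (O): bond orders sum to 1 → 1 H
Lipinski HBD = 2.
Acceptors: N atoms = 0, O atoms = 5 → HBA = 5.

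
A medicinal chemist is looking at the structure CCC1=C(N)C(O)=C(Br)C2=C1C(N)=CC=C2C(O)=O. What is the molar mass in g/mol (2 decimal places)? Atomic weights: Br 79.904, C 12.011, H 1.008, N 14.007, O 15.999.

325.16 g/mol

First, the molecular formula is C13H13BrN2O3 (counting implicit H from valence).
  Br: 1 × 79.904 = 79.904
  C: 13 × 12.011 = 156.143
  H: 13 × 1.008 = 13.104
  N: 2 × 14.007 = 28.014
  O: 3 × 15.999 = 47.997
Sum: 1×79.904 + 13×12.011 + 13×1.008 + 2×14.007 + 3×15.999 = 325.162 → 325.16 g/mol.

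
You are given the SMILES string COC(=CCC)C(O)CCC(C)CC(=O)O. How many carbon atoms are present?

Count every carbon token in the SMILES (each C, including those in ring-closure positions and inside branches).
Carbon count: 12.

12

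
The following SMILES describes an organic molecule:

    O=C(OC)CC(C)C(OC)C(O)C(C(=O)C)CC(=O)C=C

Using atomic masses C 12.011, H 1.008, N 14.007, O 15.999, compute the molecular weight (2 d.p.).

First, the molecular formula is C15H24O6 (counting implicit H from valence).
  C: 15 × 12.011 = 180.165
  H: 24 × 1.008 = 24.192
  O: 6 × 15.999 = 95.994
Sum: 15×12.011 + 24×1.008 + 6×15.999 = 300.351 → 300.35 g/mol.

300.35 g/mol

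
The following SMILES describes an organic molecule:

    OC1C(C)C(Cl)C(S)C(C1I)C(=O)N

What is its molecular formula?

Walk through each heavy atom and fill implicit hydrogens from standard valence (C 4, N 3, O 2, S 2, halogen 1):
  atom 1: O, bond orders sum to 1 (valence 2) → 1 H
  atom 2: C, bond orders sum to 3 (valence 4) → 1 H
  atom 3: C, bond orders sum to 3 (valence 4) → 1 H
  atom 4: C, bond orders sum to 1 (valence 4) → 3 H
  atom 5: C, bond orders sum to 3 (valence 4) → 1 H
  atom 6: Cl (halogen, monovalent) → 0 H
  atom 7: C, bond orders sum to 3 (valence 4) → 1 H
  atom 8: S, bond orders sum to 1 (valence 2) → 1 H
  atom 9: C, bond orders sum to 3 (valence 4) → 1 H
  atom 10: C, bond orders sum to 3 (valence 4) → 1 H
  atom 11: I (halogen, monovalent) → 0 H
  atom 12: C, bond orders sum to 4 (valence 4) → 0 H
  atom 13: O, bond orders sum to 2 (valence 2) → 0 H
  atom 14: N, bond orders sum to 1 (valence 3) → 2 H
Totals → C:8, H:13, Cl:1, I:1, N:1, O:2, S:1.

C8H13ClINO2S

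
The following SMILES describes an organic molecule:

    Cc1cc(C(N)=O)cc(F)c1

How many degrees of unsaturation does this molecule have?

Molecular formula: C8H8FNO.
DoU = (2C + 2 + N − H − X) / 2, where X is the halogen count and O/S are ignored.
    = (2·8 + 2 + 1 − 8 − 1) / 2 = 10 / 2 = 5.

5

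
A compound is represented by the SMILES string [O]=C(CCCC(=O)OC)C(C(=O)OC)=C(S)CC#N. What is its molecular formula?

Walk through each heavy atom and fill implicit hydrogens from standard valence (C 4, N 3, O 2, S 2, halogen 1):
  atom 1: O with explicit H count 0
  atom 2: C, bond orders sum to 4 (valence 4) → 0 H
  atom 3: C, bond orders sum to 2 (valence 4) → 2 H
  atom 4: C, bond orders sum to 2 (valence 4) → 2 H
  atom 5: C, bond orders sum to 2 (valence 4) → 2 H
  atom 6: C, bond orders sum to 4 (valence 4) → 0 H
  atom 7: O, bond orders sum to 2 (valence 2) → 0 H
  atom 8: O, bond orders sum to 2 (valence 2) → 0 H
  atom 9: C, bond orders sum to 1 (valence 4) → 3 H
  atom 10: C, bond orders sum to 4 (valence 4) → 0 H
  atom 11: C, bond orders sum to 4 (valence 4) → 0 H
  atom 12: O, bond orders sum to 2 (valence 2) → 0 H
  atom 13: O, bond orders sum to 2 (valence 2) → 0 H
  atom 14: C, bond orders sum to 1 (valence 4) → 3 H
  atom 15: C, bond orders sum to 4 (valence 4) → 0 H
  atom 16: S, bond orders sum to 1 (valence 2) → 1 H
  atom 17: C, bond orders sum to 2 (valence 4) → 2 H
  atom 18: C, bond orders sum to 4 (valence 4) → 0 H
  atom 19: N, bond orders sum to 3 (valence 3) → 0 H
Totals → C:12, H:15, N:1, O:5, S:1.

C12H15NO5S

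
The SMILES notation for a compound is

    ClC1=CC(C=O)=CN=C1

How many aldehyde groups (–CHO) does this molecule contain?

The aldehyde motif appears at heavy-atom position 5 in the SMILES.
Aldehyde count: 1.

1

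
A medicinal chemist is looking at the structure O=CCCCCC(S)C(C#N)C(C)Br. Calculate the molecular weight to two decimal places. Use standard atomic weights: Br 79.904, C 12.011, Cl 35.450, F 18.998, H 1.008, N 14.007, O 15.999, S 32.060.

278.21 g/mol

First, the molecular formula is C10H16BrNOS (counting implicit H from valence).
  Br: 1 × 79.904 = 79.904
  C: 10 × 12.011 = 120.110
  H: 16 × 1.008 = 16.128
  N: 1 × 14.007 = 14.007
  O: 1 × 15.999 = 15.999
  S: 1 × 32.060 = 32.060
Sum: 1×79.904 + 10×12.011 + 16×1.008 + 1×14.007 + 1×15.999 + 1×32.060 = 278.208 → 278.21 g/mol.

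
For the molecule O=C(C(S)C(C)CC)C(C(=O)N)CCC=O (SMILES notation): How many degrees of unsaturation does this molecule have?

3

Degree of unsaturation = (number of rings) + (number of π bonds).
Ring closures in the SMILES: 0.
π bonds: 3 double bonds (each 1 DoU) → 3 DoU from unsaturation.
Total DoU = 0 + 3 = 3.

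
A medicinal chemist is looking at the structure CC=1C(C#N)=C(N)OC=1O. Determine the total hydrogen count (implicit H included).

6

Walk through each heavy atom and fill implicit hydrogens from standard valence (C 4, N 3, O 2, S 2, halogen 1):
  atom 1: C, bond orders sum to 1 (valence 4) → 3 H
  atom 2: C, bond orders sum to 4 (valence 4) → 0 H
  atom 3: C, bond orders sum to 4 (valence 4) → 0 H
  atom 4: C, bond orders sum to 4 (valence 4) → 0 H
  atom 5: N, bond orders sum to 3 (valence 3) → 0 H
  atom 6: C, bond orders sum to 4 (valence 4) → 0 H
  atom 7: N, bond orders sum to 1 (valence 3) → 2 H
  atom 8: O, bond orders sum to 2 (valence 2) → 0 H
  atom 9: C, bond orders sum to 4 (valence 4) → 0 H
  atom 10: O, bond orders sum to 1 (valence 2) → 1 H
Total hydrogens: 6.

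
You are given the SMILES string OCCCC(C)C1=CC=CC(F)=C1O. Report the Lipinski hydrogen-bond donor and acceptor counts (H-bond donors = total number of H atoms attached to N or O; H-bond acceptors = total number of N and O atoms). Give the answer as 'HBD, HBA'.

Donors: find every N or O and count the H atoms it carries.
  atom 1 (O): bond orders sum to 1 → 1 H
  atom 14 (O): bond orders sum to 1 → 1 H
Lipinski HBD = 2.
Acceptors: N atoms = 0, O atoms = 2 → HBA = 2.

2, 2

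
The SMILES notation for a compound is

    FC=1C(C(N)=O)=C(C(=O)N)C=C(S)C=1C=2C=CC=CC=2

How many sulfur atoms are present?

1

Scan the SMILES for S atoms (remember two-letter symbols like Cl and Br are single atoms).
Sulfur count: 1.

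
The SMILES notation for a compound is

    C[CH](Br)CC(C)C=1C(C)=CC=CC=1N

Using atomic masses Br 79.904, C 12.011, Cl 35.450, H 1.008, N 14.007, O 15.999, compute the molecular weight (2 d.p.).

First, the molecular formula is C12H18BrN (counting implicit H from valence).
  Br: 1 × 79.904 = 79.904
  C: 12 × 12.011 = 144.132
  H: 18 × 1.008 = 18.144
  N: 1 × 14.007 = 14.007
Sum: 1×79.904 + 12×12.011 + 18×1.008 + 1×14.007 = 256.187 → 256.19 g/mol.

256.19 g/mol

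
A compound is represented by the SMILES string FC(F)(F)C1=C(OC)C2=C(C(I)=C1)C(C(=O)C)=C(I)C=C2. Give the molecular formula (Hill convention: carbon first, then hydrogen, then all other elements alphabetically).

Walk through each heavy atom and fill implicit hydrogens from standard valence (C 4, N 3, O 2, S 2, halogen 1):
  atom 1: F (halogen, monovalent) → 0 H
  atom 2: C, bond orders sum to 4 (valence 4) → 0 H
  atom 3: F (halogen, monovalent) → 0 H
  atom 4: F (halogen, monovalent) → 0 H
  atom 5: C, bond orders sum to 4 (valence 4) → 0 H
  atom 6: C, bond orders sum to 4 (valence 4) → 0 H
  atom 7: O, bond orders sum to 2 (valence 2) → 0 H
  atom 8: C, bond orders sum to 1 (valence 4) → 3 H
  atom 9: C, bond orders sum to 4 (valence 4) → 0 H
  atom 10: C, bond orders sum to 4 (valence 4) → 0 H
  atom 11: C, bond orders sum to 4 (valence 4) → 0 H
  atom 12: I (halogen, monovalent) → 0 H
  atom 13: C, bond orders sum to 3 (valence 4) → 1 H
  atom 14: C, bond orders sum to 4 (valence 4) → 0 H
  atom 15: C, bond orders sum to 4 (valence 4) → 0 H
  atom 16: O, bond orders sum to 2 (valence 2) → 0 H
  atom 17: C, bond orders sum to 1 (valence 4) → 3 H
  atom 18: C, bond orders sum to 4 (valence 4) → 0 H
  atom 19: I (halogen, monovalent) → 0 H
  atom 20: C, bond orders sum to 3 (valence 4) → 1 H
  atom 21: C, bond orders sum to 3 (valence 4) → 1 H
Totals → C:14, H:9, F:3, I:2, O:2.
In Hill order: C14H9F3I2O2.

C14H9F3I2O2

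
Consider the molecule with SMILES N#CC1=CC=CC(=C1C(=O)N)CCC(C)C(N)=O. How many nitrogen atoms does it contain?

3

Scan the SMILES for N atoms (remember two-letter symbols like Cl and Br are single atoms).
Nitrogen count: 3.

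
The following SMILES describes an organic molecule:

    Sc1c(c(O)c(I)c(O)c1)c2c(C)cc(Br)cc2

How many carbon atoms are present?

13

Count every carbon token in the SMILES (each C, including those in ring-closure positions and inside branches).
Carbon count: 13.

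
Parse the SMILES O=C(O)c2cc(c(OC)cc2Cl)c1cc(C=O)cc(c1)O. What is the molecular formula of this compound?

C15H11ClO5

Walk through each heavy atom and fill implicit hydrogens from standard valence (C 4, N 3, O 2, S 2, halogen 1); for lowercase aromatic atoms, an aromatic c carries 1 H when it has two neighbours and 0 H with three, and aromatic n carries 0 H:
  atom 1: O, bond orders sum to 2 (valence 2) → 0 H
  atom 2: C, bond orders sum to 4 (valence 4) → 0 H
  atom 3: O, bond orders sum to 1 (valence 2) → 1 H
  atom 4: aromatic c, 3 neighbours → 0 H
  atom 5: aromatic c, 2 neighbours → 1 H
  atom 6: aromatic c, 3 neighbours → 0 H
  atom 7: aromatic c, 3 neighbours → 0 H
  atom 8: O, bond orders sum to 2 (valence 2) → 0 H
  atom 9: C, bond orders sum to 1 (valence 4) → 3 H
  atom 10: aromatic c, 2 neighbours → 1 H
  atom 11: aromatic c, 3 neighbours → 0 H
  atom 12: Cl (halogen, monovalent) → 0 H
  atom 13: aromatic c, 3 neighbours → 0 H
  atom 14: aromatic c, 2 neighbours → 1 H
  atom 15: aromatic c, 3 neighbours → 0 H
  atom 16: C, bond orders sum to 3 (valence 4) → 1 H
  atom 17: O, bond orders sum to 2 (valence 2) → 0 H
  atom 18: aromatic c, 2 neighbours → 1 H
  atom 19: aromatic c, 3 neighbours → 0 H
  atom 20: aromatic c, 2 neighbours → 1 H
  atom 21: O, bond orders sum to 1 (valence 2) → 1 H
Totals → C:15, H:11, Cl:1, O:5.
In Hill order: C15H11ClO5.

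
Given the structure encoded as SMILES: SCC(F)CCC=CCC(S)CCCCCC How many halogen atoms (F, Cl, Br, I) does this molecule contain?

Halogen atoms appear at heavy-atom position 4 (1×F).
Other groups present: 1 alkene, 2 thiol.
Halogen count: 1.

1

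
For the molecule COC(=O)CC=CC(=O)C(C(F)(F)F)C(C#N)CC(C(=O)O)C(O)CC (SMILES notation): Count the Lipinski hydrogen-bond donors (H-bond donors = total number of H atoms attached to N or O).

2

Donors: find every N or O and count the H atoms it carries.
  atom 2 (O): bond orders sum to 2 → 0 H
  atom 4 (O): bond orders sum to 2 → 0 H
  atom 9 (O): bond orders sum to 2 → 0 H
  atom 17 (N): bond orders sum to 3 → 0 H
  atom 21 (O): bond orders sum to 2 → 0 H
  atom 22 (O): bond orders sum to 1 → 1 H
  atom 24 (O): bond orders sum to 1 → 1 H
Lipinski HBD = 2.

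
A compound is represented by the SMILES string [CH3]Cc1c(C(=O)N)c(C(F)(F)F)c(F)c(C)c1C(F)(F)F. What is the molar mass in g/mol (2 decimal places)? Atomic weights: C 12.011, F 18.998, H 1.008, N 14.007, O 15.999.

First, the molecular formula is C12H10F7NO (counting implicit H from valence).
  C: 12 × 12.011 = 144.132
  F: 7 × 18.998 = 132.986
  H: 10 × 1.008 = 10.080
  N: 1 × 14.007 = 14.007
  O: 1 × 15.999 = 15.999
Sum: 12×12.011 + 7×18.998 + 10×1.008 + 1×14.007 + 1×15.999 = 317.204 → 317.20 g/mol.

317.20 g/mol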